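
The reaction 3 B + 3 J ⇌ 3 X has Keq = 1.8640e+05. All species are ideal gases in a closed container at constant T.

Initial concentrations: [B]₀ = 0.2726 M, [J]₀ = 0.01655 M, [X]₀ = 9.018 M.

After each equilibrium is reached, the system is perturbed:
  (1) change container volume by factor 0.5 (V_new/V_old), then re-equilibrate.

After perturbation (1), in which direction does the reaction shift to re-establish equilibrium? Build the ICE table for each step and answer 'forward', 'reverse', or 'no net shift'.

Direction: forward

Q₀ = 7.9865e+09 vs Keq = 1.8640e+05 ⇒ Q>K, reverse
Step 1:
                  B         J         X
  I          0.2726   0.01655     9.018
  C          0.2672    0.2672   -0.2672
  E          0.5398    0.2838     8.751
  solve Keq expr → x = -0.08908; check Q = 1.8640e+05
Then change container volume by factor 0.5 (V_new/V_old).
Step 2:
                  B         J         X
  I            1.08    0.5676      17.5
  C         -0.2107   -0.2107    0.2107
  E          0.8689    0.3568     17.71
  solve Keq expr → x = 0.07024; check Q = 1.8640e+05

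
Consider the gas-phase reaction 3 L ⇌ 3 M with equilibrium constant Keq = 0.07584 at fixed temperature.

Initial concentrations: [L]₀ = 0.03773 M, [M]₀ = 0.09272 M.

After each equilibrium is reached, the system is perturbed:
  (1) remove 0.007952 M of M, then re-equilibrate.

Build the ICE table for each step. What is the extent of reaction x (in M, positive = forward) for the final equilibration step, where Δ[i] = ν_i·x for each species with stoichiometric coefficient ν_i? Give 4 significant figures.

Q₀ = 14.84 vs Keq = 0.07584 ⇒ Q>K, reverse
Step 1:
                    L           M
  init        0.03773     0.09272
  Δ           0.05392    -0.05392
  eq          0.09165      0.0388
  solve Keq expr → x = -0.01797; check Q = 0.07584
Then remove 0.007952 M of M.
Step 2:
                    L           M
  init        0.09165     0.03084
  Δ         -0.005587    0.005587
  eq          0.08607     0.03643
  solve Keq expr → x = 0.001862; check Q = 0.07584

x = 0.001862 M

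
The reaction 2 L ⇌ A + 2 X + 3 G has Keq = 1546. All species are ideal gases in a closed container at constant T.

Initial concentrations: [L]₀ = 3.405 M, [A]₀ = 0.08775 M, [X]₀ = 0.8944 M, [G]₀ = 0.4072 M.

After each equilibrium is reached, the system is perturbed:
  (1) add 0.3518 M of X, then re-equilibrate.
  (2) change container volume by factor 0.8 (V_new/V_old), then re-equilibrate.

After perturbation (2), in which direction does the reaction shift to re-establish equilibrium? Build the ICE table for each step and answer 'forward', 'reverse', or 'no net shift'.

Direction: reverse

Q₀ = 4.0879e-04 vs Keq = 1546 ⇒ Q<K, forward
Step 1:
                  L         A         X         G
  I           3.405   0.08775    0.8944    0.4072
  C          -2.531     1.266     2.531     3.797
  E          0.8737     1.353     3.426     4.204
  solve Keq expr → x = 1.266; check Q = 1546
Then add 0.3518 M of X.
Step 2:
                  L         A         X         G
  I          0.8737     1.353     3.777     4.204
  C         0.04638  -0.02319  -0.04638  -0.06958
  E          0.9201      1.33     3.731     4.135
  solve Keq expr → x = -0.02319; check Q = 1546
Then change container volume by factor 0.8 (V_new/V_old).
Step 3:
                  L         A         X         G
  I            1.15     1.663     4.664     5.168
  C           0.277   -0.1385    -0.277   -0.4156
  E           1.427     1.524     4.387     4.753
  solve Keq expr → x = -0.1385; check Q = 1546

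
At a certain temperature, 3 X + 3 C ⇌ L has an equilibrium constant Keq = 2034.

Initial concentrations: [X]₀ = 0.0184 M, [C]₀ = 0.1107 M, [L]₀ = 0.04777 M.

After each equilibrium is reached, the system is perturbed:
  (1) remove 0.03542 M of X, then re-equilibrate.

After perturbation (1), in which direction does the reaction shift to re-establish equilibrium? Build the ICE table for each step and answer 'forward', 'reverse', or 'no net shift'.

Q₀ = 5.6527e+06 vs Keq = 2034 ⇒ Q>K, reverse
Step 1:
                   X          C          L
  I           0.0184     0.1107    0.04777
  C          0.08732    0.08732   -0.02911
  E           0.1057      0.198    0.01866
  solve Keq expr → x = -0.02911; check Q = 2034
Then remove 0.03542 M of X.
Step 2:
                   X          C          L
  I           0.0703      0.198    0.01866
  C          0.01653    0.01653   -0.00551
  E          0.08683     0.2146    0.01315
  solve Keq expr → x = -0.00551; check Q = 2034

Direction: reverse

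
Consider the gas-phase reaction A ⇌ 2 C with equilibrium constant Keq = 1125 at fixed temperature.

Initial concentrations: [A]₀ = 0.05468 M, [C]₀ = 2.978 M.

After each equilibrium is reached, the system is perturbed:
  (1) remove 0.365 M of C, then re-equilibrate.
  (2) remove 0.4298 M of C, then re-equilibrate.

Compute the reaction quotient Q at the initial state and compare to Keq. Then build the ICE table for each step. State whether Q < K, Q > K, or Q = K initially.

Q₀ = 162.2; Q < K (proceeds forward)

Q₀ = 162.2 vs Keq = 1125 ⇒ Q<K, forward
Step 1:
                   A          C
  init       0.05468      2.978
  Δ          -0.0463     0.0926
  eq        0.008381      3.071
  solve Keq expr → x = 0.0463; check Q = 1125
Then remove 0.365 M of C.
Step 2:
                   A          C
  init      0.008381      2.706
  Δ        -0.001856   0.003712
  eq        0.006525      2.709
  solve Keq expr → x = 0.001856; check Q = 1125
Then remove 0.4298 M of C.
Step 3:
                   A          C
  init      0.006525       2.28
  Δ        -0.001891   0.003781
  eq        0.004634      2.283
  solve Keq expr → x = 0.001891; check Q = 1125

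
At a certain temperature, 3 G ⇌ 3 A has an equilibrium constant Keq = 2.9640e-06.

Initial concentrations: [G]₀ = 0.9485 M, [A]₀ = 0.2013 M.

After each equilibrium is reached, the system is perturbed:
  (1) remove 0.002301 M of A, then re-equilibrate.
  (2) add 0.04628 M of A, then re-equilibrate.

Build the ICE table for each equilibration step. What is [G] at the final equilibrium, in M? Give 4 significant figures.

[G]_eq = 1.177 M

Q₀ = 0.009559 vs Keq = 2.9640e-06 ⇒ Q>K, reverse
Step 1:
                    G           A
  init         0.9485      0.2013
  Δ             0.185      -0.185
  eq            1.134     0.01628
  solve Keq expr → x = -0.06167; check Q = 2.9640e-06
Then remove 0.002301 M of A.
Step 2:
                    G           A
  init          1.134     0.01398
  Δ         -0.002268    0.002268
  eq            1.131     0.01625
  solve Keq expr → x = 7.5614e-04; check Q = 2.9640e-06
Then add 0.04628 M of A.
Step 3:
                    G           A
  init          1.131     0.06253
  Δ           0.04562    -0.04562
  eq            1.177     0.01691
  solve Keq expr → x = -0.01521; check Q = 2.9640e-06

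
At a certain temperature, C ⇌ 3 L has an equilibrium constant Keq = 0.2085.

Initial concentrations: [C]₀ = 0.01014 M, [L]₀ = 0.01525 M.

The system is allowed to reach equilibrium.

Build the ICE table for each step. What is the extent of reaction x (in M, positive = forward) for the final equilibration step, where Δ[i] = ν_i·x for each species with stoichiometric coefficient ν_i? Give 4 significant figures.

x = 0.00972 M

Q₀ = 3.4976e-04 vs Keq = 0.2085 ⇒ Q<K, forward
Step 1:
                    C           L
  Initial     0.01014     0.01525
  Change     -0.00972     0.02916
  Equil    4.2008e-04     0.04441
  solve Keq expr → x = 0.00972; check Q = 0.2085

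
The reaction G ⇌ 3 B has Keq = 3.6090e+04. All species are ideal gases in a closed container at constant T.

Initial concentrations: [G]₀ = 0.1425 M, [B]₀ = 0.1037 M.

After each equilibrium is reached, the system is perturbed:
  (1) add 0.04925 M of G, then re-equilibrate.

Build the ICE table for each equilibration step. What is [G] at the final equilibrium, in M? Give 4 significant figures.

[G]_eq = 8.6711e-06 M

Q₀ = 0.007826 vs Keq = 3.6090e+04 ⇒ Q<K, forward
Step 1:
                    G           B
  Initial      0.1425      0.1037
  Change      -0.1425      0.4275
  Equil    4.1530e-06      0.5312
  solve Keq expr → x = 0.1425; check Q = 3.6090e+04
Then add 0.04925 M of G.
Step 2:
                    G           B
  Initial     0.04925      0.5312
  Change     -0.04925      0.1477
  Equil    8.6711e-06      0.6789
  solve Keq expr → x = 0.04925; check Q = 3.6090e+04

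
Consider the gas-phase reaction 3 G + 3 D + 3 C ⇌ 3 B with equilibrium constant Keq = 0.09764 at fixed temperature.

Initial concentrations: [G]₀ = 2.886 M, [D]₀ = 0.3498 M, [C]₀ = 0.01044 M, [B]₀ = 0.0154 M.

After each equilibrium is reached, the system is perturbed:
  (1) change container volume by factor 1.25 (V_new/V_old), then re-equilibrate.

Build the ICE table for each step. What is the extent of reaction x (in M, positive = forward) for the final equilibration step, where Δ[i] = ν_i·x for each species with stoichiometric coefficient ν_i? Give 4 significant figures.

Q₀ = 3.12 vs Keq = 0.09764 ⇒ Q>K, reverse
Step 1:
                    G           D           C           B
  init          2.886      0.3498     0.01044      0.0154
  Δ          0.007074    0.007074    0.007074   -0.007074
  eq            2.893      0.3569     0.01751    0.008326
  solve Keq expr → x = -0.002358; check Q = 0.09764
Then change container volume by factor 1.25 (V_new/V_old).
Step 2:
                    G           D           C           B
  init          2.314      0.2855     0.01401    0.006661
  Δ          0.001812    0.001812    0.001812   -0.001812
  eq            2.316      0.2873     0.01582    0.004849
  solve Keq expr → x = -6.0408e-04; check Q = 0.09764

x = -6.0408e-04 M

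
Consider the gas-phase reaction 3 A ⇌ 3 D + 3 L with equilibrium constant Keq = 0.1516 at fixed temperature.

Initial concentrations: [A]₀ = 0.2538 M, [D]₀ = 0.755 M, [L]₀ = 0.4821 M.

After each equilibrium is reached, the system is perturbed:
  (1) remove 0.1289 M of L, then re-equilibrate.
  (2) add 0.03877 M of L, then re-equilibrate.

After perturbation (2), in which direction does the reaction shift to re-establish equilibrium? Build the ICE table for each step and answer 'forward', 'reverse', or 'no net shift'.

Q₀ = 2.95 vs Keq = 0.1516 ⇒ Q>K, reverse
Step 1:
                    A           D           L
  I            0.2538       0.755      0.4821
  C            0.1403     -0.1403     -0.1403
  E            0.3941      0.6147      0.3418
  solve Keq expr → x = -0.04676; check Q = 0.1516
Then remove 0.1289 M of L.
Step 2:
                    A           D           L
  I            0.3941      0.6147      0.2129
  C          -0.05593     0.05593     0.05593
  E            0.3381      0.6707      0.2689
  solve Keq expr → x = 0.01864; check Q = 0.1516
Then add 0.03877 M of L.
Step 3:
                    A           D           L
  I            0.3381      0.6707      0.3076
  C            0.0174     -0.0174     -0.0174
  E            0.3556      0.6532      0.2902
  solve Keq expr → x = -0.005801; check Q = 0.1516

Direction: reverse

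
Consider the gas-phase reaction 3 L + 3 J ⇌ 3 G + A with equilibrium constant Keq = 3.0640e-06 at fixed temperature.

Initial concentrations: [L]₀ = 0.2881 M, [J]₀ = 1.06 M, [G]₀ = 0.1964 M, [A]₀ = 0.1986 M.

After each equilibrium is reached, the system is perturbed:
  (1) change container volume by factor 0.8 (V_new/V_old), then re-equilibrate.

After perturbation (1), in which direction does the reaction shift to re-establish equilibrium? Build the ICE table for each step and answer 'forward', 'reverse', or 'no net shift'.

Direction: forward

Q₀ = 0.05283 vs Keq = 3.0640e-06 ⇒ Q>K, reverse
Step 1:
                  L         J         G         A
  Initial    0.2881      1.06    0.1964    0.1986
  Change     0.1801    0.1801   -0.1801  -0.06003
  Equil      0.4682      1.24    0.0163    0.1386
  solve Keq expr → x = -0.06003; check Q = 3.0640e-06
Then change container volume by factor 0.8 (V_new/V_old).
Step 2:
                  L         J         G         A
  Initial    0.5853      1.55   0.02037    0.1732
  Change  -0.003052 -0.003052  0.003052  0.001017
  Equil      0.5822     1.547   0.02342    0.1742
  solve Keq expr → x = 0.001017; check Q = 3.0640e-06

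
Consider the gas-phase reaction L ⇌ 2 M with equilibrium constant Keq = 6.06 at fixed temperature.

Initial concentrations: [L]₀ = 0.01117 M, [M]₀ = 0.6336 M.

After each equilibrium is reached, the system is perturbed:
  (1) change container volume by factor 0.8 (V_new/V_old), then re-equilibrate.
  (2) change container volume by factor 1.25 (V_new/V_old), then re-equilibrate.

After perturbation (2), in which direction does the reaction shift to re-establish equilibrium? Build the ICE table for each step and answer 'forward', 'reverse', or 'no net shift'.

Q₀ = 35.94 vs Keq = 6.06 ⇒ Q>K, reverse
Step 1:
                    L           M
  Initial     0.01117      0.6336
  Change      0.03956    -0.07913
  Equil       0.05073      0.5545
  solve Keq expr → x = -0.03956; check Q = 6.06
Then change container volume by factor 0.8 (V_new/V_old).
Step 2:
                    L           M
  Initial     0.06342      0.6931
  Change      0.01093    -0.02186
  Equil       0.07435      0.6712
  solve Keq expr → x = -0.01093; check Q = 6.06
Then change container volume by factor 1.25 (V_new/V_old).
Step 3:
                    L           M
  Initial     0.05948       0.537
  Change    -0.008745     0.01749
  Equil       0.05073      0.5545
  solve Keq expr → x = 0.008745; check Q = 6.06

Direction: forward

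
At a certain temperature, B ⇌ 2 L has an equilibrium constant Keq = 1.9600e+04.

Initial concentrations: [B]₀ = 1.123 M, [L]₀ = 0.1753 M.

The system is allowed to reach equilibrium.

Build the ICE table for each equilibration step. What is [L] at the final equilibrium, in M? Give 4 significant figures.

Q₀ = 0.02736 vs Keq = 1.9600e+04 ⇒ Q<K, forward
Step 1:
                    B           L
  Initial       1.123      0.1753
  Change       -1.123       2.245
  Equil    2.9897e-04       2.421
  solve Keq expr → x = 1.123; check Q = 1.9600e+04

[L]_eq = 2.421 M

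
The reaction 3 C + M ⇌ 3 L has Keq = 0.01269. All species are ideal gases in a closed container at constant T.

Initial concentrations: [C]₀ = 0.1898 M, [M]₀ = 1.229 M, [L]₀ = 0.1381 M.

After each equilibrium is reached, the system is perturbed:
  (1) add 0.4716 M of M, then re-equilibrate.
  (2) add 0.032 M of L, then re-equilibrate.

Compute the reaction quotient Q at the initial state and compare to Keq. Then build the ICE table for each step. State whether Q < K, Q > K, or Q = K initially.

Q₀ = 0.3134; Q > K (proceeds reverse)

Q₀ = 0.3134 vs Keq = 0.01269 ⇒ Q>K, reverse
Step 1:
                   C          M          L
  init        0.1898      1.229     0.1381
  Δ          0.07221    0.02407   -0.07221
  eq           0.262      1.253    0.06589
  solve Keq expr → x = -0.02407; check Q = 0.01269
Then add 0.4716 M of M.
Step 2:
                   C          M          L
  init         0.262      1.725    0.06589
  Δ        -0.005764  -0.001921   0.005764
  eq          0.2562      1.723    0.07165
  solve Keq expr → x = 0.001921; check Q = 0.01269
Then add 0.032 M of L.
Step 3:
                   C          M          L
  init        0.2562      1.723     0.1037
  Δ          0.02491   0.008303   -0.02491
  eq          0.2812      1.731    0.07874
  solve Keq expr → x = -0.008303; check Q = 0.01269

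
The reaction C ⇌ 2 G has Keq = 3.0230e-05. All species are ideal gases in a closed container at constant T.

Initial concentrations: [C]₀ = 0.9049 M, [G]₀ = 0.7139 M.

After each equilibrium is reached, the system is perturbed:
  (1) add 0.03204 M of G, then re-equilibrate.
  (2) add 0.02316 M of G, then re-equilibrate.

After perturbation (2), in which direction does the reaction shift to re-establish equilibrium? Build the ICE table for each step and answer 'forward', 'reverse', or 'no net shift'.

Direction: reverse

Q₀ = 0.5632 vs Keq = 3.0230e-05 ⇒ Q>K, reverse
Step 1:
                    C           G
  Initial      0.9049      0.7139
  Change       0.3539     -0.7077
  Equil         1.259    0.006169
  solve Keq expr → x = -0.3539; check Q = 3.0230e-05
Then add 0.03204 M of G.
Step 2:
                    C           G
  Initial       1.259     0.03821
  Change        0.016      -0.032
  Equil         1.275    0.006208
  solve Keq expr → x = -0.016; check Q = 3.0230e-05
Then add 0.02316 M of G.
Step 3:
                    C           G
  Initial       1.275     0.02937
  Change      0.01157    -0.02313
  Equil         1.286    0.006236
  solve Keq expr → x = -0.01157; check Q = 3.0230e-05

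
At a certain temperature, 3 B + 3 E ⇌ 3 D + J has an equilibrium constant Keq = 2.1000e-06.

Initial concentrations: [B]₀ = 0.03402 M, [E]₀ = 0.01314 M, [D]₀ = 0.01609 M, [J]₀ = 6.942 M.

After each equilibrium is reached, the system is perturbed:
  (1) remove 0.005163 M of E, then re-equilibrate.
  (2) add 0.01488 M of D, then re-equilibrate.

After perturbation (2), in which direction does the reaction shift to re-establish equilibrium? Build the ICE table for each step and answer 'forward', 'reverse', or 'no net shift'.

Direction: reverse

Q₀ = 3.2372e+05 vs Keq = 2.1000e-06 ⇒ Q>K, reverse
Step 1:
                  B         E         D         J
  Initial   0.03402   0.01314   0.01609     6.942
  Change    0.01608   0.01608  -0.01608  -0.00536
  Equil      0.0501   0.02922 9.8298e-06     6.937
  solve Keq expr → x = -0.00536; check Q = 2.1000e-06
Then remove 0.005163 M of E.
Step 2:
                  B         E         D         J
  Initial    0.0501   0.02406 9.8298e-06     6.937
  Change  1.7360e-06 1.7360e-06 -1.7360e-06 -5.7866e-07
  Equil      0.0501   0.02406 8.0938e-06     6.937
  solve Keq expr → x = -5.7866e-07; check Q = 2.1000e-06
Then add 0.01488 M of D.
Step 3:
                  B         E         D         J
  Initial    0.0501   0.02406   0.01489     6.937
  Change    0.01487   0.01487  -0.01487 -0.004957
  Equil     0.06497   0.03893 1.6988e-05     6.932
  solve Keq expr → x = -0.004957; check Q = 2.1000e-06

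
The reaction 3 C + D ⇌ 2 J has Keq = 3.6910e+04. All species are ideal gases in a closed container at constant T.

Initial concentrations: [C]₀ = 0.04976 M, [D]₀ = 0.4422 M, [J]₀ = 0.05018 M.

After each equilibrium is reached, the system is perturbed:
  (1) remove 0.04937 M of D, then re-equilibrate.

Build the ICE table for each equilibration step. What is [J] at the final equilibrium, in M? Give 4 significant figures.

[J]_eq = 0.07829 M

Q₀ = 46.22 vs Keq = 3.6910e+04 ⇒ Q<K, forward
Step 1:
                  C         D         J
  init      0.04976    0.4422   0.05018
  Δ        -0.04245  -0.01415    0.0283
  eq       0.007305     0.428   0.07848
  solve Keq expr → x = 0.01415; check Q = 3.6910e+04
Then remove 0.04937 M of D.
Step 2:
                  C         D         J
  init     0.007305    0.3787   0.07848
  Δ       2.9139e-04 9.7129e-05 -1.9426e-04
  eq       0.007597    0.3788   0.07829
  solve Keq expr → x = -9.7129e-05; check Q = 3.6910e+04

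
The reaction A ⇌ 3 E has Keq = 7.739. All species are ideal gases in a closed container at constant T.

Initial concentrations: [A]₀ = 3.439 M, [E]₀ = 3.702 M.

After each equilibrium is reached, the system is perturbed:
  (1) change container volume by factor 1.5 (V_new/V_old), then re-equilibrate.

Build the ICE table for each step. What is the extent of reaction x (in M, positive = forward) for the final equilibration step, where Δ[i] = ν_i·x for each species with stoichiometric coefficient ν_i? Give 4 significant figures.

Q₀ = 14.75 vs Keq = 7.739 ⇒ Q>K, reverse
Step 1:
                  A         E
  Initial     3.439     3.702
  Change     0.2182   -0.6545
  Equil       3.657     3.047
  solve Keq expr → x = -0.2182; check Q = 7.739
Then change container volume by factor 1.5 (V_new/V_old).
Step 2:
                  A         E
  Initial     2.438     2.032
  Change    -0.1869    0.5607
  Equil       2.251     2.592
  solve Keq expr → x = 0.1869; check Q = 7.739

x = 0.1869 M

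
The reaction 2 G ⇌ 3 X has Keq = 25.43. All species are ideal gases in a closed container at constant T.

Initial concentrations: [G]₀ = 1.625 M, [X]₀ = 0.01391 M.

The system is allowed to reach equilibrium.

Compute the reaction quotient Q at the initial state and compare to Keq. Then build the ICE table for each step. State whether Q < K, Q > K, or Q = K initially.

Q₀ = 1.0192e-06 vs Keq = 25.43 ⇒ Q<K, forward
Step 1:
                   G          X
  Initial      1.625    0.01391
  Change      -1.163      1.744
  Equil       0.4622      1.758
  solve Keq expr → x = 0.5814; check Q = 25.43

Q₀ = 1.0192e-06; Q < K (proceeds forward)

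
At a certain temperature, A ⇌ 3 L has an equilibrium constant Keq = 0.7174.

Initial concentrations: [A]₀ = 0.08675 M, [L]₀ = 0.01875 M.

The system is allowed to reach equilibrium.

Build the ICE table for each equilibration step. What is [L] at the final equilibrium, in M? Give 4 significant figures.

[L]_eq = 0.2289 M

Q₀ = 7.5986e-05 vs Keq = 0.7174 ⇒ Q<K, forward
Step 1:
                   A          L
  Initial    0.08675    0.01875
  Change    -0.07004     0.2101
  Equil      0.01671     0.2289
  solve Keq expr → x = 0.07004; check Q = 0.7174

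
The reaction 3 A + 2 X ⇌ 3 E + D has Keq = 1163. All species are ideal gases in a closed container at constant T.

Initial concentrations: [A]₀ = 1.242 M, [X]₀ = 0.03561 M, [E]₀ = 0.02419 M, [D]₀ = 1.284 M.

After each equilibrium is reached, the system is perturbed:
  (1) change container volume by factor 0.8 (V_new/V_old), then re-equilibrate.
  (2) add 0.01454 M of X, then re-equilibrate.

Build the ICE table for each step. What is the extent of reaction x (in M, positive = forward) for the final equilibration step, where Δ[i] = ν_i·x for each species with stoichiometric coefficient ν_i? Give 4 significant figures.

x = 0.007151 M

Q₀ = 0.007481 vs Keq = 1163 ⇒ Q<K, forward
Step 1:
                    A           X           E           D
  init          1.242     0.03561     0.02419       1.284
  Δ          -0.05259    -0.03506     0.05259     0.01753
  eq            1.189  5.4869e-04     0.07678       1.302
  solve Keq expr → x = 0.01753; check Q = 1163
Then change container volume by factor 0.8 (V_new/V_old).
Step 2:
                    A           X           E           D
  init          1.487  6.8587e-04     0.09598       1.627
  Δ       -1.0697e-04 -7.1310e-05  1.0697e-04  3.5655e-05
  eq            1.487  6.1456e-04     0.09608       1.627
  solve Keq expr → x = 3.5655e-05; check Q = 1163
Then add 0.01454 M of X.
Step 3:
                    A           X           E           D
  init          1.487     0.01515     0.09608       1.627
  Δ          -0.02145     -0.0143     0.02145    0.007151
  eq            1.465  8.5168e-04      0.1175       1.634
  solve Keq expr → x = 0.007151; check Q = 1163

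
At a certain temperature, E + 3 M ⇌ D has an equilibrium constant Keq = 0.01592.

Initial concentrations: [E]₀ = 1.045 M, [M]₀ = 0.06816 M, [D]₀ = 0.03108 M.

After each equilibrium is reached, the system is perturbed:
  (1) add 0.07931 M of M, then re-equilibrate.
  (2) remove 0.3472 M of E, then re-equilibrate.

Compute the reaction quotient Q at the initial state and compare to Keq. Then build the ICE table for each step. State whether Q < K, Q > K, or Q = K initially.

Q₀ = 93.92 vs Keq = 0.01592 ⇒ Q>K, reverse
Step 1:
                  E         M         D
  Initial     1.045   0.06816   0.03108
  Change    0.03101   0.09302  -0.03101
  Equil       1.076    0.1612 7.1735e-05
  solve Keq expr → x = -0.03101; check Q = 0.01592
Then add 0.07931 M of M.
Step 2:
                  E         M         D
  Initial     1.076    0.2405 7.1735e-05
  Change  -1.6503e-04 -4.9510e-04 1.6503e-04
  Equil       1.076      0.24 2.3677e-04
  solve Keq expr → x = 1.6503e-04; check Q = 0.01592
Then remove 0.3472 M of E.
Step 3:
                  E         M         D
  Initial    0.7286      0.24 2.3677e-04
  Change  7.5937e-05 2.2781e-04 -7.5937e-05
  Equil      0.7287    0.2402 1.6083e-04
  solve Keq expr → x = -7.5937e-05; check Q = 0.01592

Q₀ = 93.92; Q > K (proceeds reverse)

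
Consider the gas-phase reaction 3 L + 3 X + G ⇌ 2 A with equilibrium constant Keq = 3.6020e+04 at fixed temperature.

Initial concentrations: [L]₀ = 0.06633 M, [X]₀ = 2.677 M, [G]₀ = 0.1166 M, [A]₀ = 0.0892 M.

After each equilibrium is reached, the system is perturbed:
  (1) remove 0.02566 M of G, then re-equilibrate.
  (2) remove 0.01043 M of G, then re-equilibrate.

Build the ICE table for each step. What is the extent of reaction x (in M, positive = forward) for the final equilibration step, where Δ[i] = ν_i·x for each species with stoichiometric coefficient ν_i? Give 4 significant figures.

Q₀ = 12.19 vs Keq = 3.6020e+04 ⇒ Q<K, forward
Step 1:
                  L         X         G         A
  Initial   0.06633     2.677    0.1166    0.0892
  Change   -0.05989  -0.05989  -0.01996   0.03993
  Equil    0.006441     2.617   0.09664    0.1291
  solve Keq expr → x = 0.01996; check Q = 3.6020e+04
Then remove 0.02566 M of G.
Step 2:
                  L         X         G         A
  Initial  0.006441     2.617   0.07098    0.1291
  Change  6.7204e-04 6.7204e-04 2.2401e-04 -4.4802e-04
  Equil    0.007113     2.618    0.0712    0.1287
  solve Keq expr → x = -2.2401e-04; check Q = 3.6020e+04
Then remove 0.01043 M of G.
Step 3:
                  L         X         G         A
  Initial  0.007113     2.618   0.06077    0.1287
  Change  3.6995e-04 3.6995e-04 1.2332e-04 -2.4663e-04
  Equil    0.007483     2.618   0.06089    0.1284
  solve Keq expr → x = -1.2332e-04; check Q = 3.6020e+04

x = -1.2332e-04 M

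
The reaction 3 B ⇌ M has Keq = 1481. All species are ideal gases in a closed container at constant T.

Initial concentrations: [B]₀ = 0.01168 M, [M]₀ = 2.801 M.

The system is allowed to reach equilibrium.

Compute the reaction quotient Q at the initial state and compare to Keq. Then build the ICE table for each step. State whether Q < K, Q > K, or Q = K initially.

Q₀ = 1.7579e+06; Q > K (proceeds reverse)

Q₀ = 1.7579e+06 vs Keq = 1481 ⇒ Q>K, reverse
Step 1:
                  B         M
  I         0.01168     2.801
  C          0.1114  -0.03715
  E          0.1231     2.764
  solve Keq expr → x = -0.03715; check Q = 1481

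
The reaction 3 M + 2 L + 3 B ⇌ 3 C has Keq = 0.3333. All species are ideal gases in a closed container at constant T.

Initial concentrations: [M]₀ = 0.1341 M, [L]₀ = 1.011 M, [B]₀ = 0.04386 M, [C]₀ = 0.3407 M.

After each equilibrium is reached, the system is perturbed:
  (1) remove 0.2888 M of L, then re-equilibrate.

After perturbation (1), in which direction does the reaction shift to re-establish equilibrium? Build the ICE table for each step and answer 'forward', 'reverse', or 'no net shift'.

Q₀ = 1.9016e+05 vs Keq = 0.3333 ⇒ Q>K, reverse
Step 1:
                   M          L          B          C
  I           0.1341      1.011    0.04386     0.3407
  C           0.2522     0.1681     0.2522    -0.2522
  E           0.3863      1.179     0.2961     0.0885
  solve Keq expr → x = -0.08407; check Q = 0.3333
Then remove 0.2888 M of L.
Step 2:
                   M          L          B          C
  I           0.3863     0.8903     0.2961     0.0885
  C          0.01019   0.006794    0.01019   -0.01019
  E           0.3965     0.8971     0.3062    0.07831
  solve Keq expr → x = -0.003397; check Q = 0.3333

Direction: reverse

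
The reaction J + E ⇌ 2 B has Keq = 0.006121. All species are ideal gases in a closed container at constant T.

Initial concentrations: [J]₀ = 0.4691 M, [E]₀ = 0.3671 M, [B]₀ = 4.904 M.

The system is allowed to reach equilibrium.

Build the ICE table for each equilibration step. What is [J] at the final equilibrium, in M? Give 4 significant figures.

Q₀ = 139.7 vs Keq = 0.006121 ⇒ Q>K, reverse
Step 1:
                  J         E         B
  Initial    0.4691    0.3671     4.904
  Change      2.344     2.344    -4.688
  Equil       2.813     2.711    0.2161
  solve Keq expr → x = -2.344; check Q = 0.006121

[J]_eq = 2.813 M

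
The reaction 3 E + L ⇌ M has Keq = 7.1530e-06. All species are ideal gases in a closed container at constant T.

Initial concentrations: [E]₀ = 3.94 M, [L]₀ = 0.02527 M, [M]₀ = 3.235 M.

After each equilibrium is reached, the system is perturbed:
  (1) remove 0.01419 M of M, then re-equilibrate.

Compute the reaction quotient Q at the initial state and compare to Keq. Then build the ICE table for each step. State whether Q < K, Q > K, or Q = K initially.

Q₀ = 2.093 vs Keq = 7.1530e-06 ⇒ Q>K, reverse
Step 1:
                  E         L         M
  init         3.94   0.02527     3.235
  Δ           9.537     3.179    -3.179
  eq          13.48     3.204    0.0561
  solve Keq expr → x = -3.179; check Q = 7.1530e-06
Then remove 0.01419 M of M.
Step 2:
                  E         L         M
  init        13.48     3.204   0.04191
  Δ        -0.04036  -0.01345   0.01345
  eq          13.44     3.191   0.05536
  solve Keq expr → x = 0.01345; check Q = 7.1530e-06

Q₀ = 2.093; Q > K (proceeds reverse)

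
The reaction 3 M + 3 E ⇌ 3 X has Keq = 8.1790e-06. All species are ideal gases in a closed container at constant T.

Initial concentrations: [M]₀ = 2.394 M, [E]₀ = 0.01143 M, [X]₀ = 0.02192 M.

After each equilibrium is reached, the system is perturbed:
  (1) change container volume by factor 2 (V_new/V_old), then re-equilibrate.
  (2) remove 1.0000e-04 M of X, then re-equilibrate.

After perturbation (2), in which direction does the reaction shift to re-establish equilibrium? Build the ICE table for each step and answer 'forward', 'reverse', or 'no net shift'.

Q₀ = 0.5141 vs Keq = 8.1790e-06 ⇒ Q>K, reverse
Step 1:
                    M           E           X
  Initial       2.394     0.01143     0.02192
  Change      0.02037     0.02037    -0.02037
  Equil         2.414      0.0318    0.001547
  solve Keq expr → x = -0.006791; check Q = 8.1790e-06
Then change container volume by factor 2 (V_new/V_old).
Step 2:
                    M           E           X
  Initial       1.207      0.0159  7.7353e-04
  Change   3.7746e-04  3.7746e-04 -3.7746e-04
  Equil         1.208     0.01628  3.9607e-04
  solve Keq expr → x = -1.2582e-04; check Q = 8.1790e-06
Then remove 1.0000e-04 M of X.
Step 3:
                    M           E           X
  Initial       1.208     0.01628  2.9607e-04
  Change  -9.7594e-05 -9.7594e-05  9.7594e-05
  Equil         1.207     0.01618  3.9366e-04
  solve Keq expr → x = 3.2531e-05; check Q = 8.1790e-06

Direction: forward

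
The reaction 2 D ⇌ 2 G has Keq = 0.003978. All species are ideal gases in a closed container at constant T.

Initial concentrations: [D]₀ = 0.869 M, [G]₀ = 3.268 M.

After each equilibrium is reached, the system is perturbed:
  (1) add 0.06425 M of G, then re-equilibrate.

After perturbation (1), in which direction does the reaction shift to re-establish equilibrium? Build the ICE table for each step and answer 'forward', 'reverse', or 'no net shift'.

Direction: reverse

Q₀ = 14.14 vs Keq = 0.003978 ⇒ Q>K, reverse
Step 1:
                   D          G
  init         0.869      3.268
  Δ            3.023     -3.023
  eq           3.892     0.2454
  solve Keq expr → x = -1.511; check Q = 0.003978
Then add 0.06425 M of G.
Step 2:
                   D          G
  init         3.892     0.3097
  Δ          0.06044   -0.06044
  eq           3.952     0.2493
  solve Keq expr → x = -0.03022; check Q = 0.003978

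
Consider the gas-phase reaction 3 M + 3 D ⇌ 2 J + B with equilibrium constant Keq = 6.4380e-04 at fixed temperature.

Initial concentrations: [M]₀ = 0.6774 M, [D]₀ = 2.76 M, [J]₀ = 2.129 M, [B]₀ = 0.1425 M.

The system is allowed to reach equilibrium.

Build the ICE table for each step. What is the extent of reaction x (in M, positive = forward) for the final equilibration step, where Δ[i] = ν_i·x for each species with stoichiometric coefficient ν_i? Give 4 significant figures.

x = -0.135 M

Q₀ = 0.09883 vs Keq = 6.4380e-04 ⇒ Q>K, reverse
Step 1:
                  M         D         J         B
  init       0.6774      2.76     2.129    0.1425
  Δ           0.405     0.405     -0.27    -0.135
  eq          1.082     3.165     1.859  0.007491
  solve Keq expr → x = -0.135; check Q = 6.4380e-04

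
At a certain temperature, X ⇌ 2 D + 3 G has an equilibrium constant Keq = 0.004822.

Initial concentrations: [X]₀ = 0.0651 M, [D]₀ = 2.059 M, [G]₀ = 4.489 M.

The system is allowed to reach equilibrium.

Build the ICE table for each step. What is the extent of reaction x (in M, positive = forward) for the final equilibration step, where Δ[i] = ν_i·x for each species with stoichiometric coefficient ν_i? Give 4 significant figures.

x = -1.009 M

Q₀ = 5891 vs Keq = 0.004822 ⇒ Q>K, reverse
Step 1:
                  X         D         G
  I          0.0651     2.059     4.489
  C           1.009    -2.018    -3.027
  E           1.074   0.04073     1.462
  solve Keq expr → x = -1.009; check Q = 0.004822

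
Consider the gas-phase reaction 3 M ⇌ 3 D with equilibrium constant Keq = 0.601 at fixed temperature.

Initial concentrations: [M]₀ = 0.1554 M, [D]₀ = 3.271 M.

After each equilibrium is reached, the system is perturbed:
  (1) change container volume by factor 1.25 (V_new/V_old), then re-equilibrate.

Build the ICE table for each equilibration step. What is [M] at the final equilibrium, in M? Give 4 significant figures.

Q₀ = 9326 vs Keq = 0.601 ⇒ Q>K, reverse
Step 1:
                  M         D
  Initial    0.1554     3.271
  Change      1.703    -1.703
  Equil       1.858     1.568
  solve Keq expr → x = -0.5676; check Q = 0.601
Then change container volume by factor 1.25 (V_new/V_old).
Step 2:
                  M         D
  Initial     1.487     1.255
  Change          0         0
  Equil       1.487     1.255
  solve Keq expr → x = 0; check Q = 0.601

[M]_eq = 1.487 M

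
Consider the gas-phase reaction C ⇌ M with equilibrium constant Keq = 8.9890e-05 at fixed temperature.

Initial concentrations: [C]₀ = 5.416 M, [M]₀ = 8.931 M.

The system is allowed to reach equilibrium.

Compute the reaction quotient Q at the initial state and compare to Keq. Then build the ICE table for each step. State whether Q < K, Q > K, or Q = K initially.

Q₀ = 1.649; Q > K (proceeds reverse)

Q₀ = 1.649 vs Keq = 8.9890e-05 ⇒ Q>K, reverse
Step 1:
                  C         M
  init        5.416     8.931
  Δ            8.93     -8.93
  eq          14.35   0.00129
  solve Keq expr → x = -8.93; check Q = 8.9890e-05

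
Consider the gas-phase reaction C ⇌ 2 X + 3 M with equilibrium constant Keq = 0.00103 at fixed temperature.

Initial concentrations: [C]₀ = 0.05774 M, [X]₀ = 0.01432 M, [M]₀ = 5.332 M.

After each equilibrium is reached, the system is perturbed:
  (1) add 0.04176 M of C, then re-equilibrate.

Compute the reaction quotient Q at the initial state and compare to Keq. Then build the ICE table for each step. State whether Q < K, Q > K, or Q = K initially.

Q₀ = 0.5384; Q > K (proceeds reverse)

Q₀ = 0.5384 vs Keq = 0.00103 ⇒ Q>K, reverse
Step 1:
                   C          X          M
  I          0.05774    0.01432      5.332
  C         0.006827   -0.01365   -0.02048
  E          0.06457 6.6619e-04      5.312
  solve Keq expr → x = -0.006827; check Q = 0.00103
Then add 0.04176 M of C.
Step 2:
                   C          X          M
  I           0.1063 6.6619e-04      5.312
  C       -9.4131e-05 1.8826e-04 2.8239e-04
  E           0.1062 8.5445e-04      5.312
  solve Keq expr → x = 9.4131e-05; check Q = 0.00103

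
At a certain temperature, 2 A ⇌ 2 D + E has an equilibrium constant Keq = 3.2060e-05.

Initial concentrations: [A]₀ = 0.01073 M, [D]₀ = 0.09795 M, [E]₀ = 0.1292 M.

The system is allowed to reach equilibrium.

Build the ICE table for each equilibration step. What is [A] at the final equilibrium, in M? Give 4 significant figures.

Q₀ = 10.77 vs Keq = 3.2060e-05 ⇒ Q>K, reverse
Step 1:
                    A           D           E
  I           0.01073     0.09795      0.1292
  C           0.09583    -0.09583    -0.04792
  E            0.1066    0.002116     0.08128
  solve Keq expr → x = -0.04792; check Q = 3.2060e-05

[A]_eq = 0.1066 M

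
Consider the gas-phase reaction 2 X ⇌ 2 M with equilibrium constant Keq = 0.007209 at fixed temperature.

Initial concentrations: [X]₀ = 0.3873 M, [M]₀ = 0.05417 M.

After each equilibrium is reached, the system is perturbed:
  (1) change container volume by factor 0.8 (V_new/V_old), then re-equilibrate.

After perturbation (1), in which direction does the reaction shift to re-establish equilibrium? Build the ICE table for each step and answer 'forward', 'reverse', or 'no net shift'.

Direction: no net shift

Q₀ = 0.01956 vs Keq = 0.007209 ⇒ Q>K, reverse
Step 1:
                   X          M
  I           0.3873    0.05417
  C          0.01962   -0.01962
  E           0.4069    0.03455
  solve Keq expr → x = -0.00981; check Q = 0.007209
Then change container volume by factor 0.8 (V_new/V_old).
Step 2:
                   X          M
  I           0.5087    0.04319
  C                0          0
  E           0.5087    0.04319
  solve Keq expr → x = 0; check Q = 0.007209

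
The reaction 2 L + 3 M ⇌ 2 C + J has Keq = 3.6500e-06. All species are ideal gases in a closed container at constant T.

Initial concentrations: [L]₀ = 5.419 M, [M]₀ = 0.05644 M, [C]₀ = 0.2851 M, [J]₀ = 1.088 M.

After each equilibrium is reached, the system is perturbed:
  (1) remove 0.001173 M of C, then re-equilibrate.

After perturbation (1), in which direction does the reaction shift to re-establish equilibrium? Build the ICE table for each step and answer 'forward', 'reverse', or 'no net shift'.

Direction: forward

Q₀ = 16.75 vs Keq = 3.6500e-06 ⇒ Q>K, reverse
Step 1:
                   L          M          C          J
  Initial      5.419    0.05644     0.2851      1.088
  Change      0.2814     0.4221    -0.2814    -0.1407
  Equil          5.7     0.4785   0.003704     0.9473
  solve Keq expr → x = -0.1407; check Q = 3.6500e-06
Then remove 0.001173 M of C.
Step 2:
                   L          M          C          J
  Initial        5.7     0.4785   0.002531     0.9473
  Change   -0.001151  -0.001727   0.001151 5.7555e-04
  Equil        5.699     0.4768   0.003682     0.9479
  solve Keq expr → x = 5.7555e-04; check Q = 3.6500e-06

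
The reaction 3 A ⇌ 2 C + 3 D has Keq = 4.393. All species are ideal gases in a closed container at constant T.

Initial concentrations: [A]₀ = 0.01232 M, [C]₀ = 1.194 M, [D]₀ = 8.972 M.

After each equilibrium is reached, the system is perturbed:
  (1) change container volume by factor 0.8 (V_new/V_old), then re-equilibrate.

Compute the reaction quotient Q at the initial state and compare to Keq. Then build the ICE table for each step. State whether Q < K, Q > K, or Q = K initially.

Q₀ = 5.5061e+08; Q > K (proceeds reverse)

Q₀ = 5.5061e+08 vs Keq = 4.393 ⇒ Q>K, reverse
Step 1:
                    A           C           D
  I           0.01232       1.194       8.972
  C             1.504      -1.002      -1.504
  E             1.516      0.1917       7.468
  solve Keq expr → x = -0.5012; check Q = 4.393
Then change container volume by factor 0.8 (V_new/V_old).
Step 2:
                    A           C           D
  I             1.895      0.2396       9.336
  C           0.05624    -0.03749    -0.05624
  E             1.951      0.2021       9.279
  solve Keq expr → x = -0.01875; check Q = 4.393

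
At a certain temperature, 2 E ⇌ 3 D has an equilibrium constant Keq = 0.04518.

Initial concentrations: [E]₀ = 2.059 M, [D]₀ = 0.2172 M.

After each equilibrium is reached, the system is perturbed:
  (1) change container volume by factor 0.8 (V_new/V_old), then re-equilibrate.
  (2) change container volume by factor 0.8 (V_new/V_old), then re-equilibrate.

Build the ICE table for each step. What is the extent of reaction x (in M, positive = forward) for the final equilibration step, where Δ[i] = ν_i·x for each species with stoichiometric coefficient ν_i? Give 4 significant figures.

x = -0.01687 M

Q₀ = 0.002417 vs Keq = 0.04518 ⇒ Q<K, forward
Step 1:
                    E           D
  Initial       2.059      0.2172
  Change      -0.2126      0.3188
  Equil         1.846       0.536
  solve Keq expr → x = 0.1063; check Q = 0.04518
Then change container volume by factor 0.8 (V_new/V_old).
Step 2:
                    E           D
  Initial       2.308      0.6701
  Change       0.0286     -0.0429
  Equil         2.337      0.6272
  solve Keq expr → x = -0.0143; check Q = 0.04518
Then change container volume by factor 0.8 (V_new/V_old).
Step 3:
                    E           D
  Initial       2.921      0.7839
  Change      0.03373     -0.0506
  Equil         2.955      0.7333
  solve Keq expr → x = -0.01687; check Q = 0.04518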